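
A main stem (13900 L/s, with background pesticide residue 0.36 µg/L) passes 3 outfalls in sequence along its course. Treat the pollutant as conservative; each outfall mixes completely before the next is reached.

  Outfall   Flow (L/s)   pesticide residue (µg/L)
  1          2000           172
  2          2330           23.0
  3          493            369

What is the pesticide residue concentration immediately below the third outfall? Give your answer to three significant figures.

31.2 µg/L

Outfall 1: combined Q = 15900 L/s; C = (13900·0.3600 + 2000·172.0)/15900 = 21.95 µg/L.
Outfall 2: combined Q = 18230 L/s; C = (15900·21.95 + 2330·23.00)/18230 = 22.08 µg/L.
Outfall 3: combined Q = 18720 L/s; C = (18230·22.08 + 493.0·369.0)/18720 = 31.22 µg/L.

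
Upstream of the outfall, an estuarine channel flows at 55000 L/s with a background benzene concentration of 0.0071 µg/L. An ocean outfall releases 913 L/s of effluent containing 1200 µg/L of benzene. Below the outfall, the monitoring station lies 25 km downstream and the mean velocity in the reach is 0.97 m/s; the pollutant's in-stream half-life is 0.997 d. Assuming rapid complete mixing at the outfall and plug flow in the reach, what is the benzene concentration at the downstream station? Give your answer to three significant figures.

15.9 µg/L

After mixing, C = (55000·0.007100 + 913.0·1200) / 55910 = 1096000/55910 = 19.60 µg/L.
Travel time t = 25·1000 / 0.97 = 25770 s = 7.159 h.
Half-life 0.997 d → k = ln 2 / 0.997 = 0.6952 d⁻¹.
After decay, C = 19.60 × e^(−kt) = 19.60 × 0.8127 = 15.93 µg/L.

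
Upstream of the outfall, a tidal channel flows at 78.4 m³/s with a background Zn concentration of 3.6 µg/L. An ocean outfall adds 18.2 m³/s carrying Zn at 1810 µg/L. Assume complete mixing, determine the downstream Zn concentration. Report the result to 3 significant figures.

344 µg/L

Flow-weighted average: C = (78.40·3.600 + 18.20·1810) / 96.60 = 33220/96.60 = 343.9 µg/L.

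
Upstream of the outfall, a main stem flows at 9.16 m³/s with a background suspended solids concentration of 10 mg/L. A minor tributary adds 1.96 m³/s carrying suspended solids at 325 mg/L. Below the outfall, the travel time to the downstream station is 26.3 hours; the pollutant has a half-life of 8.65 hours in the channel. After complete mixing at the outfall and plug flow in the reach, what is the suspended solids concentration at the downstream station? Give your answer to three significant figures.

Flow-weighted average: C = (9.160·10.00 + 1.960·325.0) / 11.12 = 728.6/11.12 = 65.52 mg/L.
Half-life 8.65 h → k = ln 2 / 8.65 = 0.08013 h⁻¹ = 1.923 d⁻¹.
Decay over the reach: 65.52·exp(−kt) = 65.52·0.1215 = 7.964 mg/L.

7.96 mg/L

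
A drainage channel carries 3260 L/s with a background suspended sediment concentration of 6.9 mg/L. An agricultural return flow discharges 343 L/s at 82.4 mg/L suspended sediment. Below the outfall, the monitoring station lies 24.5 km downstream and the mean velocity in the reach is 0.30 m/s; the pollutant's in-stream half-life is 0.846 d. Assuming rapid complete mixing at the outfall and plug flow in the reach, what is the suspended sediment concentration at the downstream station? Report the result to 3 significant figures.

Flow-weighted average: C = (3260·6.900 + 343.0·82.40) / 3603 = 50760/3603 = 14.09 mg/L.
Travel time t = 24.5·1000 / 0.30 = 81670 s = 22.69 h.
Half-life 0.846 d → k = ln 2 / 0.846 = 0.8193 d⁻¹.
Applying C = C₀e^(−kt): 14.09 × 0.4610 = 6.494 mg/L.

6.49 mg/L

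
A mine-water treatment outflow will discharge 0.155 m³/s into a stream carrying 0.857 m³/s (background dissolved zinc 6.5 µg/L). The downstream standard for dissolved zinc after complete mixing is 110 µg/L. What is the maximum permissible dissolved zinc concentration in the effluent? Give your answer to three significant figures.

At the limit, (Qr·Cr + Qe·Cₑ)/(Qr + Qe) = 110:
Cₑ = (1.012·110 − 0.8570·6.500) / 0.1550 = 682.3 µg/L.

682 µg/L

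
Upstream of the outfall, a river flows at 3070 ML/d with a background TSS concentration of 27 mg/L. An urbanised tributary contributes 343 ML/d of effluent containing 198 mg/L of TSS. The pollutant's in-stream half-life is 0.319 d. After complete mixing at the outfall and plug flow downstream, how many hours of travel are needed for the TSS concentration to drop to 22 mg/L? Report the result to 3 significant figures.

7.70 h

After mixing, C = (3070·27.00 + 343.0·198.0) / 3413 = 150800/3413 = 44.19 mg/L.
Half-life 0.319 d → k = ln 2 / 0.319 = 2.173 d⁻¹.
44.19·exp(−k·t) = 22 → t = ln(44.19/22)/k = 27730 s = 7.702 h.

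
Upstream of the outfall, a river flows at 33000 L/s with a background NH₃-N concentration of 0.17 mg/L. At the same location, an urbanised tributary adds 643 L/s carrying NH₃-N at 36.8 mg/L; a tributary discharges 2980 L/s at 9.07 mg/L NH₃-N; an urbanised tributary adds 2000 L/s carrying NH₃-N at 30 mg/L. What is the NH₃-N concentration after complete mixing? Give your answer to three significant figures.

3.01 mg/L

Mixed concentration C = ΣQC/ΣQ = (33000·0.1700 + 643.0·36.80 + 2980·9.070 + 2000·30.00) / 38620 = 116300/38620 = 3.011 mg/L.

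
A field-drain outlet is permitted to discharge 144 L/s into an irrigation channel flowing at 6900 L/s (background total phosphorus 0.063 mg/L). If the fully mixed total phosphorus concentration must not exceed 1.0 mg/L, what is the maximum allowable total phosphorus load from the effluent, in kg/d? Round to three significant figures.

Mass balance at the limit: 6900·0.06300 + 144.0·Cₑ = 7044·1.0 → Cₑ = 45.90 mg/L.
144.0 L/s = 0.1440 m³/s. Load = 0.1440 m³/s × 45.90 g/m³ × 86 400 s/d = 571.0 kg/d.

571 kg/d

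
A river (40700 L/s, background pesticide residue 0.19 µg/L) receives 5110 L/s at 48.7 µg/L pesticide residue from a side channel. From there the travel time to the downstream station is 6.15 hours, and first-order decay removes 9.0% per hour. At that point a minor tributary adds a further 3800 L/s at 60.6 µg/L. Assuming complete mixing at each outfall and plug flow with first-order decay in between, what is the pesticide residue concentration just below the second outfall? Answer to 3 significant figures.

7.54 µg/L

Conservation of mass: C = (40700·0.1900 + 5110·48.70) / 45810 = 256600/45810 = 5.601 µg/L; combined flow 45810 L/s.
9.0%/h lost → k = −ln(1 − 0.09) = 0.09431 h⁻¹.
Decay over the reach: 5.601·exp(−kt) = 5.601·0.5599 = 3.136 µg/L.
Second outfall: C = (45810·3.136 + 3800·60.60)/49610 = 7.538 µg/L.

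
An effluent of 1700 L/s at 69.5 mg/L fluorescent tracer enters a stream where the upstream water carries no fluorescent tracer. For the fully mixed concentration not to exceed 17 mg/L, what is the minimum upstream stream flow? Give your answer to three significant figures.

Set C_mix = 17: (Q·0 + 1700·69.50) / (Q + 1700) = 17
→ Q = 1700·(69.50 − 17)/(17 − 0) = 5250 L/s.

5250 L/s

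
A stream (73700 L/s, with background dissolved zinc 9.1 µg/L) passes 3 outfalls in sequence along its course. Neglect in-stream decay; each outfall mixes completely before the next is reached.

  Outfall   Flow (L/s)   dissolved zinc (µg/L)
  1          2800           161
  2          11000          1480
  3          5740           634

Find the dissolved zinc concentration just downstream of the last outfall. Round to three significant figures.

226 µg/L

Outfall 1: combined Q = 76500 L/s; C = (73700·9.100 + 2800·161.0)/76500 = 14.66 µg/L.
Outfall 2: combined Q = 87500 L/s; C = (76500·14.66 + 11000·1480)/87500 = 198.9 µg/L.
Outfall 3: combined Q = 93240 L/s; C = (87500·198.9 + 5740·634.0)/93240 = 225.7 µg/L.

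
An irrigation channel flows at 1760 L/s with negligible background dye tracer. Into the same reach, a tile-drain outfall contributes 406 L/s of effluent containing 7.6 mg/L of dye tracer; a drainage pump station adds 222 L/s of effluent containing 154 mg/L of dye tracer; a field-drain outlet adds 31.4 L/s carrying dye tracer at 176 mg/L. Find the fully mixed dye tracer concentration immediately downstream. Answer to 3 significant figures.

Mixed concentration C = ΣQC/ΣQ = (1760·0 + 406.0·7.600 + 222.0·154.0 + 31.40·176.0) / 2419 = 42800/2419 = 17.69 mg/L.

17.7 mg/L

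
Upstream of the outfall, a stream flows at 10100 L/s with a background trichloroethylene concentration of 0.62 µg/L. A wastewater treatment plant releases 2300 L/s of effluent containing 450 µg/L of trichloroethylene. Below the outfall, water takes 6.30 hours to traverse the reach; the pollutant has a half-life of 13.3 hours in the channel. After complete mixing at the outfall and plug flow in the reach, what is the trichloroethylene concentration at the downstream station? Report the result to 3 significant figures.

60.5 µg/L

Flow-weighted average: C = (10100·0.6200 + 2300·450.0) / 12400 = 1041000/12400 = 83.97 µg/L.
Half-life 13.3 h → k = ln 2 / 13.3 = 0.05212 h⁻¹ = 1.251 d⁻¹.
Applying C = C₀e^(−kt): 83.97 × 0.7201 = 60.47 µg/L.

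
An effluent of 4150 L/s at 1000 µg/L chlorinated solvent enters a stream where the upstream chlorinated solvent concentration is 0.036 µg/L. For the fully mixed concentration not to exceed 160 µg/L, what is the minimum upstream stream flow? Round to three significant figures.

Set C_mix = 160: (Q·0.03600 + 4150·1000) / (Q + 4150) = 160
→ Q = 4150·(1000 − 160)/(160 − 0.03600) = 21790 L/s.

21800 L/s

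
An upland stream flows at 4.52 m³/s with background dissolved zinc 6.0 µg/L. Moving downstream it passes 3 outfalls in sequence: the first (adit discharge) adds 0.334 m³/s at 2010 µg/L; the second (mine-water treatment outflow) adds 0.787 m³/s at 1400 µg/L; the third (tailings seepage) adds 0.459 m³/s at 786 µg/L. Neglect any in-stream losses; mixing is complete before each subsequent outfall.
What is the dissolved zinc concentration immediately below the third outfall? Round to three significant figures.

After outfall 1: Q = 4.520 + 0.3340 = 4.854 m³/s; C = (4.520·6.000 + 0.3340·2010)/4.854 = 143.9 µg/L.
After outfall 2: Q = 4.854 + 0.7870 = 5.641 m³/s; C = (4.854·143.9 + 0.7870·1400)/5.641 = 319.1 µg/L.
After outfall 3: Q = 5.641 + 0.4590 = 6.100 m³/s; C = (5.641·319.1 + 0.4590·786.0)/6.100 = 354.3 µg/L.

354 µg/L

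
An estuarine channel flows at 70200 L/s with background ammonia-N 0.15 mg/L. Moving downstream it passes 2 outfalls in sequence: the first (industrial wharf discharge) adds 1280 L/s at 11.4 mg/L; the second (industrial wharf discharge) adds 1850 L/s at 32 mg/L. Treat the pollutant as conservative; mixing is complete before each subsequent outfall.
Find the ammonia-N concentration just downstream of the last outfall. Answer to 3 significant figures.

After outfall 1: Q = 70200 + 1280 = 71480 L/s; C = (70200·0.1500 + 1280·11.40)/71480 = 0.3515 mg/L.
After outfall 2: Q = 71480 + 1850 = 73330 L/s; C = (71480·0.3515 + 1850·32.00)/73330 = 1.150 mg/L.

1.15 mg/L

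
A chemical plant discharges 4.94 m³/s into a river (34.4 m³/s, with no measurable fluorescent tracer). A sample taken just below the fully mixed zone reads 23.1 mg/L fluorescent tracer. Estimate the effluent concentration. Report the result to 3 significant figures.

184 mg/L

Mass balance: 34.40·0 + 4.940·Cₑ = 39.34·23.10
→ Cₑ = (39.34·23.10 − 34.40·0) / 4.940 = 184.0 mg/L.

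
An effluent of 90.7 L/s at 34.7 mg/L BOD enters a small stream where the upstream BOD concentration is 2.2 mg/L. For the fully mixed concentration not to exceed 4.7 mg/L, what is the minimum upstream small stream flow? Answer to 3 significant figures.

1090 L/s

Set C_mix = 4.7: (Q·2.200 + 90.70·34.70) / (Q + 90.70) = 4.7
→ Q = 90.70·(34.70 − 4.7)/(4.7 − 2.200) = 1088 L/s.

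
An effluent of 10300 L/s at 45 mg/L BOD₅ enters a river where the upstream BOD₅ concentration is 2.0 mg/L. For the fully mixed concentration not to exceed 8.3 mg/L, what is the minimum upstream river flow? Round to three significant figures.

Set C_mix = 8.3: (Q·2.000 + 10300·45.00) / (Q + 10300) = 8.3
→ Q = 10300·(45.00 − 8.3)/(8.3 − 2.000) = 60000 L/s.

60000 L/s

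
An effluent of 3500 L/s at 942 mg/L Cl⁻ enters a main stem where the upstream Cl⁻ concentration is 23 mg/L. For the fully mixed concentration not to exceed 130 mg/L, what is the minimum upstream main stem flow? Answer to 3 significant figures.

Set C_mix = 130: (Q·23.00 + 3500·942.0) / (Q + 3500) = 130
→ Q = 3500·(942.0 − 130)/(130 − 23.00) = 26560 L/s.

26600 L/s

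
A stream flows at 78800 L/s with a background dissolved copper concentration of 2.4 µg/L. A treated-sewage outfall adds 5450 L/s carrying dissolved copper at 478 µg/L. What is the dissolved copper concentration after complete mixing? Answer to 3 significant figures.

33.2 µg/L

Flow-weighted average: C = (78800·2.400 + 5450·478.0) / 84250 = 2794000/84250 = 33.17 µg/L.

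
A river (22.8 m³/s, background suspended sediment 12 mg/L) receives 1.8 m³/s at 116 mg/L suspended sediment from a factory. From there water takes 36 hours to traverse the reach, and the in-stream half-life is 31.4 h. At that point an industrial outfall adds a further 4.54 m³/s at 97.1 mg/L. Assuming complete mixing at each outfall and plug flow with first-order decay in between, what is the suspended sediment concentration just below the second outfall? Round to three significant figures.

22.6 mg/L

Mass balance: C = (22.80·12.00 + 1.800·116.0) / 24.60 = 482.4/24.60 = 19.61 mg/L; combined flow 24.60 m³/s.
Half-life 31.4 h → k = ln 2 / 31.4 = 0.02207 h⁻¹ = 0.5298 d⁻¹.
First-order decay: C = 19.61·exp(−k·t) = 19.61·0.4517 = 8.858 mg/L.
At the second outfall, C = (24.60·8.858 + 4.540·97.10) / (24.60 + 4.540) = 22.61 mg/L.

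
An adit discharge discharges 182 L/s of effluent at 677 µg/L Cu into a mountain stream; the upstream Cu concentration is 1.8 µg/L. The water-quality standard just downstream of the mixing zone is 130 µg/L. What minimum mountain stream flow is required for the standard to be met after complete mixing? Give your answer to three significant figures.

Set C_mix = 130: (Q·1.800 + 182.0·677.0) / (Q + 182.0) = 130
→ Q = 182.0·(677.0 − 130)/(130 − 1.800) = 776.6 L/s.

777 L/s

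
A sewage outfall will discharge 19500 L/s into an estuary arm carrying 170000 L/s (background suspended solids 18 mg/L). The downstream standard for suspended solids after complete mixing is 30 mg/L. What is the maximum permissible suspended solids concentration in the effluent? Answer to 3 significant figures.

135 mg/L

At the limit, (Qr·Cr + Qe·Cₑ)/(Qr + Qe) = 30:
Cₑ = (189500·30 − 170000·18.00) / 19500 = 134.6 mg/L.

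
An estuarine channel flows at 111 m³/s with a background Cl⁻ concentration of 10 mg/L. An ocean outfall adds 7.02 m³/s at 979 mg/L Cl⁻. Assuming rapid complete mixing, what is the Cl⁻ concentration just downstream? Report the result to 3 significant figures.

Mass balance: C = (111.0·10.00 + 7.020·979.0) / 118.0 = 7983/118.0 = 67.64 mg/L.

67.6 mg/L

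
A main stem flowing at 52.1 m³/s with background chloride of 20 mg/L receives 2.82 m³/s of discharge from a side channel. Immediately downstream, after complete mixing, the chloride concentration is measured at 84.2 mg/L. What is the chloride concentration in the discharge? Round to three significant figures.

Mass balance: 52.10·20.00 + 2.820·Cₑ = 54.92·84.20
→ Cₑ = (54.92·84.20 − 52.10·20.00) / 2.820 = 1270 mg/L.

1270 mg/L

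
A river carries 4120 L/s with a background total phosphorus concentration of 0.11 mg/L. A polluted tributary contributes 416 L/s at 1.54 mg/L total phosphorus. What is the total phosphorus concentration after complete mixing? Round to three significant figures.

Flow-weighted average: C = (4120·0.1100 + 416.0·1.540) / 4536 = 1094/4536 = 0.2411 mg/L.

0.241 mg/L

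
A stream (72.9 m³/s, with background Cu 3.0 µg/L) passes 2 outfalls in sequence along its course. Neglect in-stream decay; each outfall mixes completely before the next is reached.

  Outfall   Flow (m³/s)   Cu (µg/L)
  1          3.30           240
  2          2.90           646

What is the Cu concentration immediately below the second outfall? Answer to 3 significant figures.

36.5 µg/L

After outfall 1: Q = 72.90 + 3.300 = 76.20 m³/s; C = (72.90·3.000 + 3.300·240.0)/76.20 = 13.26 µg/L.
After outfall 2: Q = 76.20 + 2.900 = 79.10 m³/s; C = (76.20·13.26 + 2.900·646.0)/79.10 = 36.46 µg/L.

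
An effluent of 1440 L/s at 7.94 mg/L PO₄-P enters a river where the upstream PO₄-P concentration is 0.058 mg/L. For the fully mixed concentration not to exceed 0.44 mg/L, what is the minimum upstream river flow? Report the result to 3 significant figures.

Set C_mix = 0.44: (Q·0.05800 + 1440·7.940) / (Q + 1440) = 0.44
→ Q = 1440·(7.940 − 0.44)/(0.44 − 0.05800) = 28270 L/s.

28300 L/s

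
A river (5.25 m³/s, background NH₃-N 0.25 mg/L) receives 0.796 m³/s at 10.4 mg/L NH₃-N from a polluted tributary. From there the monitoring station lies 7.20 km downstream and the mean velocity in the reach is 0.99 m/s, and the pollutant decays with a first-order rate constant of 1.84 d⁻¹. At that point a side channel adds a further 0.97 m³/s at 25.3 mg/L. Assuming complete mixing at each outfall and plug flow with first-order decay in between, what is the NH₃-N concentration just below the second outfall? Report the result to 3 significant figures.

4.67 mg/L

Mass balance: C = (5.250·0.2500 + 0.7960·10.40) / 6.046 = 9.591/6.046 = 1.586 mg/L; combined flow 6.046 m³/s.
Travel time t = 7.20·1000 / 0.99 = 7273 s = 2.020 h.
First-order decay: C = 1.586·exp(−k·t) = 1.586·0.8565 = 1.359 mg/L.
Second outfall: C = (6.046·1.359 + 0.9700·25.30)/7.016 = 4.669 mg/L.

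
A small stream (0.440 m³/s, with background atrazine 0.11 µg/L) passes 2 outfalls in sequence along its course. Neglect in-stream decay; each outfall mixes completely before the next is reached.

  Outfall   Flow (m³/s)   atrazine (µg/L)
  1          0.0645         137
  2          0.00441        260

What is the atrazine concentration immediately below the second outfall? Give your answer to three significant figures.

Below outfall 1: Q → 0.5045 m³/s, C = (0.4400·0.1100 + 0.06450·137.0)/0.5045 = 17.61 µg/L.
Below outfall 2: Q → 0.5089 m³/s, C = (0.5045·17.61 + 0.004410·260.0)/0.5089 = 19.71 µg/L.

19.7 µg/L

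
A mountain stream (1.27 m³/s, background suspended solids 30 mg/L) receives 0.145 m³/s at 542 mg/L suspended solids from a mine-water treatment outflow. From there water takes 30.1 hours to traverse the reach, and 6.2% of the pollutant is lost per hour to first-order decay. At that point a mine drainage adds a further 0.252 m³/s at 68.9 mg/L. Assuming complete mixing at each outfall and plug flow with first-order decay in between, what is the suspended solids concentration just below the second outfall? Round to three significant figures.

After mixing, C = (1.270·30.00 + 0.1450·542.0) / 1.415 = 116.7/1.415 = 82.47 mg/L; combined flow 1.415 m³/s.
6.2%/h lost → k = −ln(1 − 0.062) = 0.06401 h⁻¹.
After decay, C = 82.47 × e^(−kt) = 82.47 × 0.1456 = 12.01 mg/L.
Second outfall: C = (1.415·12.01 + 0.2520·68.90)/1.667 = 20.61 mg/L.

20.6 mg/L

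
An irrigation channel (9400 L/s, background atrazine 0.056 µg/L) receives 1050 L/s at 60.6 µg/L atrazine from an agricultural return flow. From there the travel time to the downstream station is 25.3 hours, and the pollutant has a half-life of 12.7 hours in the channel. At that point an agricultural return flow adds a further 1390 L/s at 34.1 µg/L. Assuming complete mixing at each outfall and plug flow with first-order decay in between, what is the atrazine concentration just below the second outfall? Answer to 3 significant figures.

5.37 µg/L

Mixed concentration C = ΣQC/ΣQ = (9400·0.05600 + 1050·60.60) / 10450 = 64160/10450 = 6.139 µg/L; combined flow 10450 L/s.
Half-life 12.7 h → k = ln 2 / 12.7 = 0.05458 h⁻¹ = 1.310 d⁻¹.
After decay, C = 6.139 × e^(−kt) = 6.139 × 0.2514 = 1.543 µg/L.
Second outfall: C = (10450·1.543 + 1390·34.10)/11840 = 5.365 µg/L.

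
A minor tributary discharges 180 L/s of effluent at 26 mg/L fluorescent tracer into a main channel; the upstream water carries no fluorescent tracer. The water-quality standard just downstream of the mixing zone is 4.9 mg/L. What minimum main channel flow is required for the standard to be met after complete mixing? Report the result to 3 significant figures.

775 L/s

Set C_mix = 4.9: (Q·0 + 180.0·26.00) / (Q + 180.0) = 4.9
→ Q = 180.0·(26.00 − 4.9)/(4.9 − 0) = 775.1 L/s.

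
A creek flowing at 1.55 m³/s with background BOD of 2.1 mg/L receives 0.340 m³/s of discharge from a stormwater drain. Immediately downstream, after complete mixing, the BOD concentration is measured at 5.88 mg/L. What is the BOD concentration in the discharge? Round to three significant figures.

23.1 mg/L

Mass balance: 1.550·2.100 + 0.3400·Cₑ = 1.890·5.880
→ Cₑ = (1.890·5.880 − 1.550·2.100) / 0.3400 = 23.11 mg/L.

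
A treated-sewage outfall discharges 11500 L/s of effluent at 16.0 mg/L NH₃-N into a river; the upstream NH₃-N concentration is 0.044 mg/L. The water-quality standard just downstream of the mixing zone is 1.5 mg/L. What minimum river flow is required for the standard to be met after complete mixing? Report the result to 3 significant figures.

115000 L/s

Set C_mix = 1.5: (Q·0.04400 + 11500·16.00) / (Q + 11500) = 1.5
→ Q = 11500·(16.00 − 1.5)/(1.5 − 0.04400) = 114500 L/s.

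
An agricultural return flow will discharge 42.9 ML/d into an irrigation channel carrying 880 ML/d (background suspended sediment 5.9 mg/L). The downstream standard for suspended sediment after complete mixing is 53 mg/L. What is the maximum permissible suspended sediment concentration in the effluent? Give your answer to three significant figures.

1020 mg/L

At the limit, (Qr·Cr + Qe·Cₑ)/(Qr + Qe) = 53:
Cₑ = (922.9·53 − 880.0·5.900) / 42.90 = 1019 mg/L.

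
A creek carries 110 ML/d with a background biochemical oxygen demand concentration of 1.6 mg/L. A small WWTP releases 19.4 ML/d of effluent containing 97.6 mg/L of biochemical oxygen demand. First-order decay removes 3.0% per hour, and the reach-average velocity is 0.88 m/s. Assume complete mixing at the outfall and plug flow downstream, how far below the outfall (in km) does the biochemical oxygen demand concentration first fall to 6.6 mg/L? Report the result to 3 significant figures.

92.1 km

Mixed concentration C = ΣQC/ΣQ = (110.0·1.600 + 19.40·97.60) / 129.4 = 2069/129.4 = 15.99 mg/L.
3.0%/h lost → k = −ln(1 − 0.03) = 0.03046 h⁻¹.
Set 15.99·exp(−k·t) = 6.6 → t = ln(15.99/6.6)/k = 104600 s = 29.06 h.
Distance = v·t = 0.88·104600 = 92050 m = 92.05 km.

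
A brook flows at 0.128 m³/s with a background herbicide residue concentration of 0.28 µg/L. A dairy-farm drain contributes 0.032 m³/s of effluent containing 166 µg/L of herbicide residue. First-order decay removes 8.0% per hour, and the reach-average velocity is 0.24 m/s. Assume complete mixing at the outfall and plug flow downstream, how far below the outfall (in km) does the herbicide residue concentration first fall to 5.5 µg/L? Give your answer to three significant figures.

18.7 km

Mixed concentration C = ΣQC/ΣQ = (0.1280·0.2800 + 0.03200·166.0) / 0.1600 = 5.348/0.1600 = 33.42 µg/L.
8.0%/h lost → k = −ln(1 − 0.08) = 0.08338 h⁻¹.
Set 33.42·exp(−k·t) = 5.5 → t = ln(33.42/5.5)/k = 77910 s = 21.64 h.
Distance = v·t = 0.24·77910 = 18700 m = 18.70 km.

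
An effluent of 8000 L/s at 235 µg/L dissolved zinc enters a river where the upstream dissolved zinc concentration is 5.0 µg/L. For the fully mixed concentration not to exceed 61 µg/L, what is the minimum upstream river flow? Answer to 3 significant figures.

24900 L/s

Set C_mix = 61: (Q·5.000 + 8000·235.0) / (Q + 8000) = 61
→ Q = 8000·(235.0 − 61)/(61 − 5.000) = 24860 L/s.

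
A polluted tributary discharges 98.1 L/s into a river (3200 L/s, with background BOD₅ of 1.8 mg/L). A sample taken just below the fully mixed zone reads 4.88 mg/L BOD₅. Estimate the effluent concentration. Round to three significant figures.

Mass balance: 3200·1.800 + 98.10·Cₑ = 3298·4.880
→ Cₑ = (3298·4.880 − 3200·1.800) / 98.10 = 105.3 mg/L.

105 mg/L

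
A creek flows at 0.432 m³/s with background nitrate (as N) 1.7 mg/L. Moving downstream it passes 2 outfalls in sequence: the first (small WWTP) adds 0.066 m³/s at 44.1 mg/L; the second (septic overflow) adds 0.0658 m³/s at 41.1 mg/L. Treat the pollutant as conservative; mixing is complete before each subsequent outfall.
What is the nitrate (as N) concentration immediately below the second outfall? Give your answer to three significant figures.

11.3 mg/L

Below outfall 1: Q → 0.4980 m³/s, C = (0.4320·1.700 + 0.06600·44.10)/0.4980 = 7.319 mg/L.
Below outfall 2: Q → 0.5638 m³/s, C = (0.4980·7.319 + 0.06580·41.10)/0.5638 = 11.26 mg/L.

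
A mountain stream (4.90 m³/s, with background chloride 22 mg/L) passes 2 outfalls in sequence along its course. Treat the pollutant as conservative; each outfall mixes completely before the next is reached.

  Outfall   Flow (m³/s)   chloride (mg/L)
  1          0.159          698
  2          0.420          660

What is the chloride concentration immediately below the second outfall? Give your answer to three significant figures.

90.5 mg/L

Below outfall 1: Q → 5.059 m³/s, C = (4.900·22.00 + 0.1590·698.0)/5.059 = 43.25 mg/L.
Below outfall 2: Q → 5.479 m³/s, C = (5.059·43.25 + 0.4200·660.0)/5.479 = 90.52 mg/L.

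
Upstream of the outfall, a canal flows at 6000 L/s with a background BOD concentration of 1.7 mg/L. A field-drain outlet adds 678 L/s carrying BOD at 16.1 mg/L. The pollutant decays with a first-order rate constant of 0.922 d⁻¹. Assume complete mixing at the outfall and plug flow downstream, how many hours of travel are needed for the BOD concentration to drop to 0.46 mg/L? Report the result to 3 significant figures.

Conservation of mass: C = (6000·1.700 + 678.0·16.10) / 6678 = 21120/6678 = 3.162 mg/L.
3.162·exp(−k·t) = 0.46 → t = ln(3.162/0.46)/k = 180600 s = 50.18 h.

50.2 h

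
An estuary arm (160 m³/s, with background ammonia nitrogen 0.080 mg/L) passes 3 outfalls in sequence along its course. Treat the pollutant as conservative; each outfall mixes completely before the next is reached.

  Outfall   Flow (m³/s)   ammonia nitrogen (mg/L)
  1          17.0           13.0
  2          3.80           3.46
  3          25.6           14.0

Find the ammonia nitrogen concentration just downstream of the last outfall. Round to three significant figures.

Outfall 1: combined Q = 177.0 m³/s; C = (160.0·0.08000 + 17.00·13.00)/177.0 = 1.321 mg/L.
Outfall 2: combined Q = 180.8 m³/s; C = (177.0·1.321 + 3.800·3.460)/180.8 = 1.366 mg/L.
Outfall 3: combined Q = 206.4 m³/s; C = (180.8·1.366 + 25.60·14.00)/206.4 = 2.933 mg/L.

2.93 mg/L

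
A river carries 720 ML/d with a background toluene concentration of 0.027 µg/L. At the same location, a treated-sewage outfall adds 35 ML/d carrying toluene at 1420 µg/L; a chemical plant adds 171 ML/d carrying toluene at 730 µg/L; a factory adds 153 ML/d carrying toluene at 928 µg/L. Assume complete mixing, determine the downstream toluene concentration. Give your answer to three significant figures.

After mixing, C = (720.0·0.02700 + 35.00·1420 + 171.0·730.0 + 153.0·928.0) / 1079 = 316500/1079 = 293.4 µg/L.

293 µg/L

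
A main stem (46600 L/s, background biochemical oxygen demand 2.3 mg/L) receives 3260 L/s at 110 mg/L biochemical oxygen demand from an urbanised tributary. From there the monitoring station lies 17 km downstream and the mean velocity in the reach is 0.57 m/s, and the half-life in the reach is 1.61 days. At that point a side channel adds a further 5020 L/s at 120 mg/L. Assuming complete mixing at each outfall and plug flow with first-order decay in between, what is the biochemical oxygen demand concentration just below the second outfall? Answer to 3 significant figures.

18.3 mg/L

After mixing, C = (46600·2.300 + 3260·110.0) / 49860 = 465800/49860 = 9.342 mg/L; combined flow 49860 L/s.
Travel time t = 17·1000 / 0.57 = 29820 s = 8.285 h.
Half-life 1.61 d → k = ln 2 / 1.61 = 0.4305 d⁻¹.
Applying C = C₀e^(−kt): 9.342 × 0.8619 = 8.052 mg/L.
At the second outfall, C = (49860·8.052 + 5020·120.0) / (49860 + 5020) = 18.29 mg/L.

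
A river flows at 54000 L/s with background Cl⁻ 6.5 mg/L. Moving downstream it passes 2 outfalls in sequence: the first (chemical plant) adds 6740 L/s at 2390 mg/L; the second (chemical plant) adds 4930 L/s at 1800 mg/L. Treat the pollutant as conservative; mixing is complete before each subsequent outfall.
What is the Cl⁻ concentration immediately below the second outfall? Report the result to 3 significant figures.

Below outfall 1: Q → 60740 L/s, C = (54000·6.500 + 6740·2390)/60740 = 271.0 mg/L.
Below outfall 2: Q → 65670 L/s, C = (60740·271.0 + 4930·1800)/65670 = 385.8 mg/L.

386 mg/L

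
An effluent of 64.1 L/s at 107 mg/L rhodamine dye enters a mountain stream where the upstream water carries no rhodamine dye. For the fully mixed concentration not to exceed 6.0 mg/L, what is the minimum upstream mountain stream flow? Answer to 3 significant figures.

Set C_mix = 6.0: (Q·0 + 64.10·107.0) / (Q + 64.10) = 6.0
→ Q = 64.10·(107.0 − 6.0)/(6.0 − 0) = 1079 L/s.

1080 L/s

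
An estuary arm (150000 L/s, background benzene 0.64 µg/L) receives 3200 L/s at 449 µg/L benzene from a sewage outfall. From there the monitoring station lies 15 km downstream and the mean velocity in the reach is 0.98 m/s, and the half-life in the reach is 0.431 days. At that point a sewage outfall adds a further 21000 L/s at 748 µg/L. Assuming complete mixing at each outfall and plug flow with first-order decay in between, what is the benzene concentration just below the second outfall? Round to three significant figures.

96.8 µg/L

Mass balance: C = (150000·0.6400 + 3200·449.0) / 153200 = 1533000/153200 = 10.01 µg/L; combined flow 153200 L/s.
Travel time t = 15·1000 / 0.98 = 15310 s = 4.252 h.
Half-life 0.431 d → k = ln 2 / 0.431 = 1.608 d⁻¹.
First-order decay: C = 10.01·exp(−k·t) = 10.01·0.7521 = 7.525 µg/L.
Second outfall: C = (153200·7.525 + 21000·748.0)/174200 = 96.79 µg/L.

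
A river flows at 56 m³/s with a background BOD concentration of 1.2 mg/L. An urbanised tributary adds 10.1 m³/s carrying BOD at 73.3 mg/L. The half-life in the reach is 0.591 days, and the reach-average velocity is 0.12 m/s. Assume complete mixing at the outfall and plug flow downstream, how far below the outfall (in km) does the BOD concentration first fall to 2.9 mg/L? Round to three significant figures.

12.7 km

Mass balance: C = (56.00·1.200 + 10.10·73.30) / 66.10 = 807.5/66.10 = 12.22 mg/L.
Half-life 0.591 d → k = ln 2 / 0.591 = 1.173 d⁻¹.
Set 12.22·exp(−k·t) = 2.9 → t = ln(12.22/2.9)/k = 105900 s = 29.43 h.
Distance = v·t = 0.12·105900 = 12710 m = 12.71 km.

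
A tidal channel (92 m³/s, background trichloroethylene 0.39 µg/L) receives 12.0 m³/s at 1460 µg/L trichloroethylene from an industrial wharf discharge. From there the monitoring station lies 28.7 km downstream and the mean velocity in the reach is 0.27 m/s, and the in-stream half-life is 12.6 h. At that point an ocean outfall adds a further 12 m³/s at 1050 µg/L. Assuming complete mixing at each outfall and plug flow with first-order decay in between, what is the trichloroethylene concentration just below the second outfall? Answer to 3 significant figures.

138 µg/L

Conservation of mass: C = (92.00·0.3900 + 12.00·1460) / 104.0 = 17560/104.0 = 168.8 µg/L; combined flow 104.0 m³/s.
Travel time t = 28.7·1000 / 0.27 = 106300 s = 29.53 h.
Half-life 12.6 h → k = ln 2 / 12.6 = 0.05501 h⁻¹ = 1.320 d⁻¹.
Applying C = C₀e^(−kt): 168.8 × 0.1970 = 33.26 µg/L.
Second outfall: C = (104.0·33.26 + 12.00·1050)/116.0 = 138.4 µg/L.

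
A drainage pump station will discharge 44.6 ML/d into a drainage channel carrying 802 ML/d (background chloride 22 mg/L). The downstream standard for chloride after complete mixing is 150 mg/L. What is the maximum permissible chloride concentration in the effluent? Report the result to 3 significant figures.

2450 mg/L

At the limit, (Qr·Cr + Qe·Cₑ)/(Qr + Qe) = 150:
Cₑ = (846.6·150 − 802.0·22.00) / 44.60 = 2452 mg/L.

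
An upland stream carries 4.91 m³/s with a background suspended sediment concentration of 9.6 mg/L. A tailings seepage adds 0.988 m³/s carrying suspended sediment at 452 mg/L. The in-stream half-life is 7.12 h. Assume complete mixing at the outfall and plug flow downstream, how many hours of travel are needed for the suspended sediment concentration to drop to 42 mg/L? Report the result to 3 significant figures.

After mixing, C = (4.910·9.600 + 0.9880·452.0) / 5.898 = 493.7/5.898 = 83.71 mg/L.
Half-life 7.12 h → k = ln 2 / 7.12 = 0.09735 h⁻¹ = 2.336 d⁻¹.
83.71·exp(−k·t) = 42 → t = ln(83.71/42)/k = 25500 s = 7.084 h.

7.08 h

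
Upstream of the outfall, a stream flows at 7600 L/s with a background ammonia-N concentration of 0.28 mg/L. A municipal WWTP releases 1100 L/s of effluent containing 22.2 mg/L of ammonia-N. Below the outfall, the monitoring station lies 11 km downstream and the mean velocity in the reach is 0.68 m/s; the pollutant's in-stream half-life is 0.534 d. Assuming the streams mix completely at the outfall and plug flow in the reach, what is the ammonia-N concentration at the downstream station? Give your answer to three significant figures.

2.39 mg/L

Flow-weighted average: C = (7600·0.2800 + 1100·22.20) / 8700 = 26550/8700 = 3.051 mg/L.
Travel time t = 11·1000 / 0.68 = 16180 s = 4.493 h.
Half-life 0.534 d → k = ln 2 / 0.534 = 1.298 d⁻¹.
First-order decay: C = 3.051·exp(−k·t) = 3.051·0.7843 = 2.393 mg/L.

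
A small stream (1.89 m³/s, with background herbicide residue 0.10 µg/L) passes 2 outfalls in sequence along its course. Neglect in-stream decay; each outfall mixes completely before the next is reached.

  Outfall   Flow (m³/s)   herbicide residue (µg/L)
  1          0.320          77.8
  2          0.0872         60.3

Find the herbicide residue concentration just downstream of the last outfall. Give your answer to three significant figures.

13.2 µg/L

Outfall 1: combined Q = 2.210 m³/s; C = (1.890·0.1000 + 0.3200·77.80)/2.210 = 11.35 µg/L.
Outfall 2: combined Q = 2.297 m³/s; C = (2.210·11.35 + 0.08720·60.30)/2.297 = 13.21 µg/L.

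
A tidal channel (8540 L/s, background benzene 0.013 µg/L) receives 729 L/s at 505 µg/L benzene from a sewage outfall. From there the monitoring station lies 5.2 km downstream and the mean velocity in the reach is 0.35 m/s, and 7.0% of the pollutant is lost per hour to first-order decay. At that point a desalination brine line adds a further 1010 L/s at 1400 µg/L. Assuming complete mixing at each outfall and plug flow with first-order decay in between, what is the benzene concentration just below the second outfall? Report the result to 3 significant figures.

164 µg/L

Mixed concentration C = ΣQC/ΣQ = (8540·0.01300 + 729.0·505.0) / 9269 = 368300/9269 = 39.73 µg/L; combined flow 9269 L/s.
Travel time t = 5.2·1000 / 0.35 = 14860 s = 4.127 h.
7.0%/h lost → k = −ln(1 − 0.07) = 0.07257 h⁻¹.
After decay, C = 39.73 × e^(−kt) = 39.73 × 0.7412 = 29.45 µg/L.
At the second outfall, C = (9269·29.45 + 1010·1400) / (9269 + 1010) = 164.1 µg/L.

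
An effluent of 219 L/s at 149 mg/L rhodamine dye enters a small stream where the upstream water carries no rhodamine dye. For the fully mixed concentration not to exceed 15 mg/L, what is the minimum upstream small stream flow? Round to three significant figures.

Set C_mix = 15: (Q·0 + 219.0·149.0) / (Q + 219.0) = 15
→ Q = 219.0·(149.0 − 15)/(15 − 0) = 1956 L/s.

1960 L/s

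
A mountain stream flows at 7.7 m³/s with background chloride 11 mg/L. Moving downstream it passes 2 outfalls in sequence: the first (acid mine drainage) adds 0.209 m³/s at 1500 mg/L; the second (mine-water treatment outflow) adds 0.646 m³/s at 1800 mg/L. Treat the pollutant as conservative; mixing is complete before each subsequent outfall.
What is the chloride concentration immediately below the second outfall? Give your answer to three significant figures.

182 mg/L

After outfall 1: Q = 7.700 + 0.2090 = 7.909 m³/s; C = (7.700·11.00 + 0.2090·1500)/7.909 = 50.35 mg/L.
After outfall 2: Q = 7.909 + 0.6460 = 8.555 m³/s; C = (7.909·50.35 + 0.6460·1800)/8.555 = 182.5 mg/L.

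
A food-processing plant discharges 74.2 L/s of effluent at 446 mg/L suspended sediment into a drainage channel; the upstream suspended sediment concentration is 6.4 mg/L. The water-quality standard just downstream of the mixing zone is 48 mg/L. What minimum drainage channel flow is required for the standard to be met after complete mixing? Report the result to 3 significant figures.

710 L/s

Set C_mix = 48: (Q·6.400 + 74.20·446.0) / (Q + 74.20) = 48
→ Q = 74.20·(446.0 − 48)/(48 − 6.400) = 709.9 L/s.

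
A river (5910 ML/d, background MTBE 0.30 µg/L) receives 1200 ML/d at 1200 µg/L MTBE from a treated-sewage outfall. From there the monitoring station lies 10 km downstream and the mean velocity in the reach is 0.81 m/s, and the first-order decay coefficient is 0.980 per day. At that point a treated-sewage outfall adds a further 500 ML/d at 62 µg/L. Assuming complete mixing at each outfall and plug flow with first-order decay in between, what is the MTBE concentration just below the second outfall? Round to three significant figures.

Flow-weighted average: C = (5910·0.3000 + 1200·1200) / 7110 = 1442000/7110 = 202.8 µg/L; combined flow 7110 ML/d.
Travel time t = 10·1000 / 0.81 = 12350 s = 3.429 h.
Decay over the reach: 202.8·exp(−kt) = 202.8·0.8693 = 176.3 µg/L.
At the second outfall, C = (7110·176.3 + 500.0·62.00) / (7110 + 500.0) = 168.8 µg/L.

169 µg/L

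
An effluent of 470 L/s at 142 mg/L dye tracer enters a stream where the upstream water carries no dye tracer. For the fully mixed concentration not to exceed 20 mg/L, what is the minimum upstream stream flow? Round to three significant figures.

Set C_mix = 20: (Q·0 + 470.0·142.0) / (Q + 470.0) = 20
→ Q = 470.0·(142.0 − 20)/(20 − 0) = 2867 L/s.

2870 L/s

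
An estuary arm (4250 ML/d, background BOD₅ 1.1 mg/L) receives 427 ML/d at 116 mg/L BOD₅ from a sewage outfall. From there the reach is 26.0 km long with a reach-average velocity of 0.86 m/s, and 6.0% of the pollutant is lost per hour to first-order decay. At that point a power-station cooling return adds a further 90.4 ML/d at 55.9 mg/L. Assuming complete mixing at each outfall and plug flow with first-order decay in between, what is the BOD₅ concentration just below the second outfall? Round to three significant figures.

7.82 mg/L

Conservation of mass: C = (4250·1.100 + 427.0·116.0) / 4677 = 54210/4677 = 11.59 mg/L; combined flow 4677 ML/d.
Travel time t = 26.0·1000 / 0.86 = 30230 s = 8.398 h.
6.0%/h lost → k = −ln(1 − 0.06) = 0.06188 h⁻¹.
Applying C = C₀e^(−kt): 11.59 × 0.5947 = 6.893 mg/L.
Second outfall: C = (4677·6.893 + 90.40·55.90)/4767 = 7.822 mg/L.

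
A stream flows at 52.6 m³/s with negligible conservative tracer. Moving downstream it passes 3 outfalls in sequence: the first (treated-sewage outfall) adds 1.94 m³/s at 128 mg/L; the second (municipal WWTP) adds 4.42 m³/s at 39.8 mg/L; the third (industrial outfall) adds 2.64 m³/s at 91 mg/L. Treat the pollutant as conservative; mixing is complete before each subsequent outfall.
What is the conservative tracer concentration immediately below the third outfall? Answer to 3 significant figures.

After outfall 1: Q = 52.60 + 1.940 = 54.54 m³/s; C = (52.60·0 + 1.940·128.0)/54.54 = 4.553 mg/L.
After outfall 2: Q = 54.54 + 4.420 = 58.96 m³/s; C = (54.54·4.553 + 4.420·39.80)/58.96 = 7.195 mg/L.
After outfall 3: Q = 58.96 + 2.640 = 61.60 m³/s; C = (58.96·7.195 + 2.640·91.00)/61.60 = 10.79 mg/L.

10.8 mg/L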